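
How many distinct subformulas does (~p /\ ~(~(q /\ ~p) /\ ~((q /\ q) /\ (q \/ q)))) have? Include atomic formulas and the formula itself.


Formula: (~p /\ ~(~(q /\ ~p) /\ ~((q /\ q) /\ (q \/ q))))
Subformulas found:
  1. q
  2. p
  3. ~p
  4. (q /\ q)
  5. (q \/ q)
  6. (q /\ ~p)
  7. ~(q /\ ~p)
  8. ((q /\ q) /\ (q \/ q))
  9. ~((q /\ q) /\ (q \/ q))
  10. (~(q /\ ~p) /\ ~((q /\ q) /\ (q \/ q)))
  11. ~(~(q /\ ~p) /\ ~((q /\ q) /\ (q \/ q)))
  12. (~p /\ ~(~(q /\ ~p) /\ ~((q /\ q) /\ (q \/ q))))
Total distinct subformulas = 12

12


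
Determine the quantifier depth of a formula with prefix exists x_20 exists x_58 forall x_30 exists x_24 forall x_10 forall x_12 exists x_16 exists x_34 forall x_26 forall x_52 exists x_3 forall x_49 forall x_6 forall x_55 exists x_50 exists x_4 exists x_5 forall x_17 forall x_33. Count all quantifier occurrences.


Quantifier prefix has 19 quantifier symbols.
Quantifier depth = 19

19


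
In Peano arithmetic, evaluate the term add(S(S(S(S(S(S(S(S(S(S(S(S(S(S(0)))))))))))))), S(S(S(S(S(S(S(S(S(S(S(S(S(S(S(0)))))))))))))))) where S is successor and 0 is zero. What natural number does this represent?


add(S^14(0), S^15(0)):
S^14(0) = 14
S^15(0) = 15
14 + 15 = 29

29


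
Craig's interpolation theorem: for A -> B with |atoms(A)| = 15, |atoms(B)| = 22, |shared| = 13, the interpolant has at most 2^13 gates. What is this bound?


Shared atoms = 13
Craig interpolant size bound = 2^13
= 8192

8192


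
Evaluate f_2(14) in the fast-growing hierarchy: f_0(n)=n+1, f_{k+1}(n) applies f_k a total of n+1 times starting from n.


f_2(14) = f_1^15(14)
f_1(m) = 2m + 1.
Iterating: f_1^k(n) = 2^k*(n+1) - 1.
f_2(14) = 2^15*(14+1) - 1 = 32768*15 - 1 = 491519

491519


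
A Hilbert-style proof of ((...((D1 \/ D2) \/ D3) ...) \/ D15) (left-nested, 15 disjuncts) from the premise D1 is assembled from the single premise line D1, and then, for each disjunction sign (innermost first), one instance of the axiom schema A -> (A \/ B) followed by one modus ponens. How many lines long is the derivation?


Building the left-nested 15-ary disjunction from D1:
- 1 premise line (D1)
- 15 disjuncts means 14 disjunction signs; each needs 1 axiom instance + 1 MP = 2 lines: 2 * 14 = 28
Total = 1 + 28 = 29 lines.

29


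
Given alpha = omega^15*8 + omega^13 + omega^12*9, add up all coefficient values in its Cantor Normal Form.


CNF: omega^15*8 + omega^13 + omega^12*9
Coefficients: 8 + 1 + 9 = 18

18


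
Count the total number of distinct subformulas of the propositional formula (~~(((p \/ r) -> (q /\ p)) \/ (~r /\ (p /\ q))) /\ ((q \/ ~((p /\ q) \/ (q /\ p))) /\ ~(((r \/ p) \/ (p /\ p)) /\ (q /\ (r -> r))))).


Formula: (~~(((p \/ r) -> (q /\ p)) \/ (~r /\ (p /\ q))) /\ ((q \/ ~((p /\ q) \/ (q /\ p))) /\ ~(((r \/ p) \/ (p /\ p)) /\ (q /\ (r -> r)))))
Subformulas found:
  1. r
  2. q
  3. p
  4. ~r
  5. (q /\ p)
  6. (p /\ q)
  7. (r \/ p)
  8. (r -> r)
  9. (p /\ p)
  10. (p \/ r)
  11. (q /\ (r -> r))
  12. (~r /\ (p /\ q))
  13. ((r \/ p) \/ (p /\ p))
  14. ((p /\ q) \/ (q /\ p))
  15. ((p \/ r) -> (q /\ p))
  16. ~((p /\ q) \/ (q /\ p))
  17. (q \/ ~((p /\ q) \/ (q /\ p)))
  18. (((r \/ p) \/ (p /\ p)) /\ (q /\ (r -> r)))
  19. ~(((r \/ p) \/ (p /\ p)) /\ (q /\ (r -> r)))
  20. (((p \/ r) -> (q /\ p)) \/ (~r /\ (p /\ q)))
  21. ~(((p \/ r) -> (q /\ p)) \/ (~r /\ (p /\ q)))
  22. ~~(((p \/ r) -> (q /\ p)) \/ (~r /\ (p /\ q)))
  23. ((q \/ ~((p /\ q) \/ (q /\ p))) /\ ~(((r \/ p) \/ (p /\ p)) /\ (q /\ (r -> r))))
  24. (~~(((p \/ r) -> (q /\ p)) \/ (~r /\ (p /\ q))) /\ ((q \/ ~((p /\ q) \/ (q /\ p))) /\ ~(((r \/ p) \/ (p /\ p)) /\ (q /\ (r -> r)))))
Total distinct subformulas = 24

24


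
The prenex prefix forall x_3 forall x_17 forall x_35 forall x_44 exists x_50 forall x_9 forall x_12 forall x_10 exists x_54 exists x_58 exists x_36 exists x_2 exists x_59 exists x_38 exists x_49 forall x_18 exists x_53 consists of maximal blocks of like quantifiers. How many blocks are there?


Alternations = 5.
Blocks = alternations + 1 = 6

6


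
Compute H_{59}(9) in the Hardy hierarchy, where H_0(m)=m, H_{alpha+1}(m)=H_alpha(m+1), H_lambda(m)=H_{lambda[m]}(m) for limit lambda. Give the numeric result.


H_59(9):
For finite ordinals k, H_k(n) = n + k (each successor step adds 1).
H_59(9) = 9 + 59 = 68

68


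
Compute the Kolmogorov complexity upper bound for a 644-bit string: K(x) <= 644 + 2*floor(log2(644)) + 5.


floor(log2(644)) = 9
2 * 9 = 18
K(x) <= 644 + 18 + 5 = 667

667


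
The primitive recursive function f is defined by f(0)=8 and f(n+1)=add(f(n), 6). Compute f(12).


f(0) = 8
f(1) = add(f(0), 6) = add(8, 6) = 14
f(2) = add(f(1), 6) = add(14, 6) = 20
f(3) = add(f(2), 6) = add(20, 6) = 26
f(4) = add(f(3), 6) = add(26, 6) = 32
f(5) = add(f(4), 6) = add(32, 6) = 38
f(6) = add(f(5), 6) = add(38, 6) = 44
f(7) = add(f(6), 6) = add(44, 6) = 50
f(8) = add(f(7), 6) = add(50, 6) = 56
f(9) = add(f(8), 6) = add(56, 6) = 62
f(10) = add(f(9), 6) = add(62, 6) = 68
f(11) = add(f(10), 6) = add(68, 6) = 74
f(12) = add(f(11), 6) = add(74, 6) = 80


80


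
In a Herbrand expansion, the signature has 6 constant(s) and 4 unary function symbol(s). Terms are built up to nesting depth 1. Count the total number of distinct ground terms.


Herbrand terms by depth:
Depth 0: 6 constants
Depth 1: 24 new terms (running total: 30)
Total distinct ground terms = 30

30


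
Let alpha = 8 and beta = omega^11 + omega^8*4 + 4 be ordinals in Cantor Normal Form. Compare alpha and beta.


Compare term by term from highest exponent:
alpha = 8
beta = omega^11 + omega^8*4 + 4
Term 1: alpha has omega^0*8, beta has omega^11*1
Term 2: alpha has omega^0*0, beta has omega^8*4
Term 3: alpha has omega^0*0, beta has omega^0*4
Result: alpha < beta

alpha < beta


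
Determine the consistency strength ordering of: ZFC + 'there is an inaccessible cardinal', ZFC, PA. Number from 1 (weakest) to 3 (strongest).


Ordering by consistency strength:
1. PA
2. ZFC
3. ZFC + 'there is an inaccessible cardinal'


ZFC + 'there is an inaccessible cardinal'=3, ZFC=2, PA=1


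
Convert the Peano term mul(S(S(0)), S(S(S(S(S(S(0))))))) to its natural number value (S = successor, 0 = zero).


mul(S^2(0), S^6(0)):
S^2(0) = 2
S^6(0) = 6
2 * 6 = 12

12


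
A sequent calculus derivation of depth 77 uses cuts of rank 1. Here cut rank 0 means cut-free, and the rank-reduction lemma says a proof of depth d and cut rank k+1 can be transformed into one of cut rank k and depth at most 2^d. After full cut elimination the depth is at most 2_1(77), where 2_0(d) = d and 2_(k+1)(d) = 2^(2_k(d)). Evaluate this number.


Each rank reduction sends depth d to at most 2^d; cut rank r needs r reductions.
2_0(77) = 77
2_1(77) = 2^77 = 151115727451828646838272
Cut-free depth bound = 151115727451828646838272

151115727451828646838272


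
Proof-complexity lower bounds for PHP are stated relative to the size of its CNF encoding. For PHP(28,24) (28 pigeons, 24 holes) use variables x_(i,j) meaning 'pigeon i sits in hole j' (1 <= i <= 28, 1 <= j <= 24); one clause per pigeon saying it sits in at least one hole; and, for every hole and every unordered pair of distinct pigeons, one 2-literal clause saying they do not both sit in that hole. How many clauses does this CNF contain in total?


PHP(28,24): 28 pigeons, 24 holes, 28*24 = 672 variables.
- pigeon clauses: one per pigeon -> 28 clauses
- hole clauses: 24 holes * C(28,2) = 24 * 378 -> 9072 clauses
Total clauses = 28 + 9072 = 9100

9100


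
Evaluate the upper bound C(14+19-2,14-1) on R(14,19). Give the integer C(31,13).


R(14,19) <= C(14+19-2, 14-1) = C(31, 13)
C(31, 13) = 31! / (13! * 18!)
= 206253075

206253075


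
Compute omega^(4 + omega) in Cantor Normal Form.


omega^(4 + omega):
In ordinal addition a term is absorbed by a following term of strictly larger exponent: 0 < 1, so 4 + omega = omega.
omega raised to a CNF ordinal is a single CNF term: Result = omega^omega

omega^omega


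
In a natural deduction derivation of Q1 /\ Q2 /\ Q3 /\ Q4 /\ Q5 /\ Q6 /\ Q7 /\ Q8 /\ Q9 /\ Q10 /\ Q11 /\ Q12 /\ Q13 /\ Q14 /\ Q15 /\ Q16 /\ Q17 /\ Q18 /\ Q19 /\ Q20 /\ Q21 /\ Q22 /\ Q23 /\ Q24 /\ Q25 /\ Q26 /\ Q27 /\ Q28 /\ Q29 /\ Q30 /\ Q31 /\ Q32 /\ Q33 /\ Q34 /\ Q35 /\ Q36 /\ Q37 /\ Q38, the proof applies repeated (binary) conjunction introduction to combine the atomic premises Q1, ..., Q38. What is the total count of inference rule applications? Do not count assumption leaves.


The target conjunction has 38 conjuncts, i.e. 37 binary /\ connectives.
Each conjunction-intro joins two pieces, so 38 atoms require 38-1 = 37 applications.
Total inference nodes = 37

37


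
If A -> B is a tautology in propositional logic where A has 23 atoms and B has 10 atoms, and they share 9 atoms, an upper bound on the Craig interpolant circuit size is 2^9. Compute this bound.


Shared atoms = 9
Craig interpolant size bound = 2^9
= 512

512


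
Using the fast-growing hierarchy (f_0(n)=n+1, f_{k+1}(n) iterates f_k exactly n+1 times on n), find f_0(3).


f_0(3) = 3 + 1 = 4

4


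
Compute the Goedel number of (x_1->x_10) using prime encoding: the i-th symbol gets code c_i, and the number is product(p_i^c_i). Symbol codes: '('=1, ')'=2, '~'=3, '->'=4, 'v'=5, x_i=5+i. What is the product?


Formula: (x_1->x_10)
Symbol codes: [1, 6, 4, 15, 2]
Primes: [2, 3, 5, 7, 11]
p_1^1 = 2^1 = 2
p_2^6 = 3^6 = 729
p_3^4 = 5^4 = 625
p_4^15 = 7^15 = 4747561509943
p_5^2 = 11^2 = 121
Product = 523472066538202608750

523472066538202608750


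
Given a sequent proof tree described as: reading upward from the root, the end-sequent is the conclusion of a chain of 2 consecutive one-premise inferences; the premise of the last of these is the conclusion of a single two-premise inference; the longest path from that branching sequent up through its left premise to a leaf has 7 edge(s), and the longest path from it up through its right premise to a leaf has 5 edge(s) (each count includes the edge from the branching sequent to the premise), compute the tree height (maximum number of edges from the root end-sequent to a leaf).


Longest path through the left premise: 7 edges (measured from the branching sequent)
Longest path through the right premise: 5 edges
Height of the subtree rooted at the branching sequent: max(7, 5) = 7
The branching sequent sits 2 edges above the root (the chain of one-premise inferences), so height = 7 + 2 = 9

9


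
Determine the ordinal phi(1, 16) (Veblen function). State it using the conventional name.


phi(1, 16):
phi(1, beta) = epsilon_beta (the beta-th epsilon number).
phi(1, 16) = epsilon_16

epsilon_16


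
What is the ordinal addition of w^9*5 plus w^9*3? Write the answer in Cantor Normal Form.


Ordinal addition w^9*5 + w^9*3:
Both terms have the same exponent 9.
w^e*c + w^e*d = w^e*(c+d).
Result = w^9*(5+3) = w^9*8

w^9*8


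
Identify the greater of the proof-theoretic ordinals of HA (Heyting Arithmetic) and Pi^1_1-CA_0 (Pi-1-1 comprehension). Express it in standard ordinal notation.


Proof-theoretic ordinal of HA (Heyting Arithmetic): epsilon_0
Proof-theoretic ordinal of Pi^1_1-CA_0 (Pi-1-1 comprehension): psi_0(Omega_omega)
Comparing: epsilon_0 < psi_0(Omega_omega).
The larger ordinal is psi_0(Omega_omega) (from Pi^1_1-CA_0 (Pi-1-1 comprehension)).

psi_0(Omega_omega)


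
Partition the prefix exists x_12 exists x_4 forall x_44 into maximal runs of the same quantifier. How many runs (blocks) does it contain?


Alternations = 1.
Blocks = alternations + 1 = 2

2


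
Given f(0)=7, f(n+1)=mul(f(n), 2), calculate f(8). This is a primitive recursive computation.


f(0) = 7
f(1) = mul(f(0), 2) = mul(7, 2) = 14
f(2) = mul(f(1), 2) = mul(14, 2) = 28
f(3) = mul(f(2), 2) = mul(28, 2) = 56
f(4) = mul(f(3), 2) = mul(56, 2) = 112
f(5) = mul(f(4), 2) = mul(112, 2) = 224
f(6) = mul(f(5), 2) = mul(224, 2) = 448
f(7) = mul(f(6), 2) = mul(448, 2) = 896
f(8) = mul(f(7), 2) = mul(896, 2) = 1792


1792


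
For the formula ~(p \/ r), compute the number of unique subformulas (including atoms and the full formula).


Formula: ~(p \/ r)
Subformulas found:
  1. p
  2. r
  3. (p \/ r)
  4. ~(p \/ r)
Total distinct subformulas = 4

4


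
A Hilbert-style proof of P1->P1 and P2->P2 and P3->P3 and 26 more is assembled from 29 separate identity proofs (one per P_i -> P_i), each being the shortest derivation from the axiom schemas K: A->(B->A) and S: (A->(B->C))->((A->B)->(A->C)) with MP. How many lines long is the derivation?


The shortest proof of A->A from K and S in the Hilbert calculus has exactly 5 lines:
(1) K instance A->((A->A)->A), (2) S instance, (3) MP on 1,2, (4) K instance A->(A->A), (5) MP on 3,4.
For 29 independent identities: 29 * 5 = 145 lines total.

145


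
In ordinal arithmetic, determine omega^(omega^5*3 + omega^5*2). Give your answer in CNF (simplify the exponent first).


omega^(omega^5*3 + omega^5*2):
Both terms of the exponent have the same exponent 5, so they merge: omega^5*3 + omega^5*2 = omega^5*(3+2) = omega^5*5.
omega raised to a CNF ordinal is a single CNF term: Result = omega^(omega^5*5)

omega^(omega^5*5)


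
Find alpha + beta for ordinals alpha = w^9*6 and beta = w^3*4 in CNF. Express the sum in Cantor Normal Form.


Ordinal addition w^9*6 + w^3*4:
Leading exponent of alpha (9) > leading exponent of beta (3).
Since alpha's term has higher exponent than beta's leading term,
the sum is simply alpha followed by beta.
Result = w^9*6 + w^3*4

w^9*6 + w^3*4


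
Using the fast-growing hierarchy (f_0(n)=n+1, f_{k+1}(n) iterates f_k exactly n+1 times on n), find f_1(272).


f_1(272) = f_0^273(272)
f_0 adds 1 each time, applied 273 times.
f_1(272) = 272 + 273 = 545

545


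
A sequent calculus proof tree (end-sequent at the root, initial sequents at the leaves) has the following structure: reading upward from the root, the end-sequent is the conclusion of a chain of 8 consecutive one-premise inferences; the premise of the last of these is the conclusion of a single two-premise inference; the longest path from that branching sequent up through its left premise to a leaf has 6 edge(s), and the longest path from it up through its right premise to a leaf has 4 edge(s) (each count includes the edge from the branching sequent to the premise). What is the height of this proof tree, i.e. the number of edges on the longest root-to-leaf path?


Longest path through the left premise: 6 edges (measured from the branching sequent)
Longest path through the right premise: 4 edges
Height of the subtree rooted at the branching sequent: max(6, 4) = 6
The branching sequent sits 8 edges above the root (the chain of one-premise inferences), so height = 6 + 8 = 14

14


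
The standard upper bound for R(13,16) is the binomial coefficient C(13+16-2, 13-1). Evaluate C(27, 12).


R(13,16) <= C(13+16-2, 13-1) = C(27, 12)
C(27, 12) = 27! / (12! * 15!)
= 17383860

17383860


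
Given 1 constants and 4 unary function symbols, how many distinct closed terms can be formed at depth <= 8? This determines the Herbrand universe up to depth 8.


Herbrand terms by depth:
Depth 0: 1 constants
Depth 1: 4 new terms (running total: 5)
Depth 2: 16 new terms (running total: 21)
Depth 3: 64 new terms (running total: 85)
Depth 4: 256 new terms (running total: 341)
Depth 5: 1024 new terms (running total: 1365)
Depth 6: 4096 new terms (running total: 5461)
Depth 7: 16384 new terms (running total: 21845)
Depth 8: 65536 new terms (running total: 87381)
Total distinct ground terms = 87381

87381


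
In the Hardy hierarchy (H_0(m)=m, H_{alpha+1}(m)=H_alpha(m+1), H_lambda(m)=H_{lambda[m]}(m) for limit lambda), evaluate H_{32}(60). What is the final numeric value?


H_32(60):
For finite ordinals k, H_k(n) = n + k (each successor step adds 1).
H_32(60) = 60 + 32 = 92

92


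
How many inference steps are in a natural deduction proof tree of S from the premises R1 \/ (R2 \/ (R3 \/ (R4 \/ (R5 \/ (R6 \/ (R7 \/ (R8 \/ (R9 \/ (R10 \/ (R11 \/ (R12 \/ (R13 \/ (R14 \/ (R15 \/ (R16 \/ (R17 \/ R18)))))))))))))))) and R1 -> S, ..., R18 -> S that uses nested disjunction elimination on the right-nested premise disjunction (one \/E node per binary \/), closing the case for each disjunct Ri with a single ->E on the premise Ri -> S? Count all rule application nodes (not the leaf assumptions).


The premise R1 \/ (R2 \/ (R3 \/ (R4 \/ (R5 \/ (R6 \/ (R7 \/ (R8 \/ (R9 \/ (R10 \/ (R11 \/ (R12 \/ (R13 \/ (R14 \/ (R15 \/ (R16 \/ (R17 \/ R18)))))))))))))))) contains 18 disjuncts, hence 17 binary \/ connectives.
- Each binary \/ is eliminated once: 17 \/E nodes.
- Each of the 18 cases Ri derives S by one ->E with Ri -> S: 18 ->E nodes.
Total = 17 + 18 = 35

35


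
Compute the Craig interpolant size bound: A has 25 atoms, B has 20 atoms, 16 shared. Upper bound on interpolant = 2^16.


Shared atoms = 16
Craig interpolant size bound = 2^16
= 65536

65536


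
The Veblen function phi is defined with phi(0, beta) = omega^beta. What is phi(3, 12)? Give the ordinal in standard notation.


phi(3, 12):
phi(3, beta) = eta_beta (the beta-th eta number, fixed point of zeta).
phi(3, 12) = eta_12

eta_12


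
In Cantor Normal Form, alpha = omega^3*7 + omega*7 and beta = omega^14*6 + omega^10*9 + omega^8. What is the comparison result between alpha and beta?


Compare term by term from highest exponent:
alpha = omega^3*7 + omega*7
beta = omega^14*6 + omega^10*9 + omega^8
Term 1: alpha has omega^3*7, beta has omega^14*6
Term 2: alpha has omega^1*7, beta has omega^10*9
Term 3: alpha has omega^0*0, beta has omega^8*1
Result: alpha < beta

alpha < beta


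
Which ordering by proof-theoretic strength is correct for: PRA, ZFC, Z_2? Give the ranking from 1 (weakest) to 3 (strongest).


Ordering by consistency strength:
1. PRA
2. Z_2
3. ZFC


PRA=1, ZFC=3, Z_2=2


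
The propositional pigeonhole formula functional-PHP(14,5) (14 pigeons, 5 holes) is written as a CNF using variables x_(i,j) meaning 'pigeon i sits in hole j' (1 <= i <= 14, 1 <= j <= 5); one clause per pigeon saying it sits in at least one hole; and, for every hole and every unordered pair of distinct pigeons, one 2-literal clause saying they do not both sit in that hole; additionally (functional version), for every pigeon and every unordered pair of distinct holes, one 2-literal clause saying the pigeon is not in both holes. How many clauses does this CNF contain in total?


functional-PHP(14,5): 14 pigeons, 5 holes, 14*5 = 70 variables.
- pigeon clauses: one per pigeon -> 14 clauses
- hole clauses: 5 holes * C(14,2) = 5 * 91 -> 455 clauses
- functional clauses: 14 pigeons * C(5,2) = 14 * 10 -> 140 clauses
Total clauses = 14 + 455 + 140 = 609

609


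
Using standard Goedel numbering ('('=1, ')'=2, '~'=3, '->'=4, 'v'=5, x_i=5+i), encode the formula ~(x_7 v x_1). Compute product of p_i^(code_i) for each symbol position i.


Formula: ~(x_7 v x_1)
Symbol codes: [3, 1, 12, 5, 6, 2]
Primes: [2, 3, 5, 7, 11, 13]
p_1^3 = 2^3 = 8
p_2^1 = 3^1 = 3
p_3^12 = 5^12 = 244140625
p_4^5 = 7^5 = 16807
p_5^6 = 11^6 = 1771561
p_6^2 = 13^2 = 169
Product = 29483857897634765625000

29483857897634765625000


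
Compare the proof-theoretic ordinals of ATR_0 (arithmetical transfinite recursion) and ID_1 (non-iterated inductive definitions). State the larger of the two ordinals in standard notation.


Proof-theoretic ordinal of ATR_0 (arithmetical transfinite recursion): Gamma_0
Proof-theoretic ordinal of ID_1 (non-iterated inductive definitions): psi_0(epsilon_{Omega+1})
Comparing: Gamma_0 < psi_0(epsilon_{Omega+1}).
The larger ordinal is psi_0(epsilon_{Omega+1}) (from ID_1 (non-iterated inductive definitions)).

psi_0(epsilon_{Omega+1})


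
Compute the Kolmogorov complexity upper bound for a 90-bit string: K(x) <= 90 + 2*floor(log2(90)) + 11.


floor(log2(90)) = 6
2 * 6 = 12
K(x) <= 90 + 12 + 11 = 113

113


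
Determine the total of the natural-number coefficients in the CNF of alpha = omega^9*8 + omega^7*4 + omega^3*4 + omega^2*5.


CNF: omega^9*8 + omega^7*4 + omega^3*4 + omega^2*5
Coefficients: 8 + 4 + 4 + 5 = 21

21


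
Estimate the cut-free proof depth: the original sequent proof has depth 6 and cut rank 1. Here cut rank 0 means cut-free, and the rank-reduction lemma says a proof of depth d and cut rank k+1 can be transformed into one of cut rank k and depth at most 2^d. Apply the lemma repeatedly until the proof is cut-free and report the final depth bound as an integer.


Each rank reduction sends depth d to at most 2^d; cut rank r needs r reductions.
2_0(6) = 6
2_1(6) = 2^6 = 64
Cut-free depth bound = 64

64


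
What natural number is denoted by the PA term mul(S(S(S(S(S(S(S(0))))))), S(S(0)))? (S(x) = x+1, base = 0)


mul(S^7(0), S^2(0)):
S^7(0) = 7
S^2(0) = 2
7 * 2 = 14

14


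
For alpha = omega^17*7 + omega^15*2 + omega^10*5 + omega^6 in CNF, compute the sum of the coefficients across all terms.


CNF: omega^17*7 + omega^15*2 + omega^10*5 + omega^6
Coefficients: 7 + 2 + 5 + 1 = 15

15


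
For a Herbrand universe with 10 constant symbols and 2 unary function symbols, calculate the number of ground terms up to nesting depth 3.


Herbrand terms by depth:
Depth 0: 10 constants
Depth 1: 20 new terms (running total: 30)
Depth 2: 40 new terms (running total: 70)
Depth 3: 80 new terms (running total: 150)
Total distinct ground terms = 150

150


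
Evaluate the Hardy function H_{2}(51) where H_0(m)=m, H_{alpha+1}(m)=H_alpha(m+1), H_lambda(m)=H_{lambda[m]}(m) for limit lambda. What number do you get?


H_2(51):
For finite ordinals k, H_k(n) = n + k (each successor step adds 1).
H_2(51) = 51 + 2 = 53

53


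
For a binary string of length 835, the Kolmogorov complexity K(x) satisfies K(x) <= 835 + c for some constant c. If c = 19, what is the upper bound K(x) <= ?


K(x) <= |x| + c = 835 + 19 = 854

854


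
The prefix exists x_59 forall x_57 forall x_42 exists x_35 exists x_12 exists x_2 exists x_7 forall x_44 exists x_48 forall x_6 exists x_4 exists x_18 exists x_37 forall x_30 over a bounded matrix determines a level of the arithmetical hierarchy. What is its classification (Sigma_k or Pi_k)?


Leading quantifier is exists, so the class is Sigma.
Number of quantifier blocks = alternations + 1 = 7 + 1 = 8.
Classification: Sigma_8

Sigma_8


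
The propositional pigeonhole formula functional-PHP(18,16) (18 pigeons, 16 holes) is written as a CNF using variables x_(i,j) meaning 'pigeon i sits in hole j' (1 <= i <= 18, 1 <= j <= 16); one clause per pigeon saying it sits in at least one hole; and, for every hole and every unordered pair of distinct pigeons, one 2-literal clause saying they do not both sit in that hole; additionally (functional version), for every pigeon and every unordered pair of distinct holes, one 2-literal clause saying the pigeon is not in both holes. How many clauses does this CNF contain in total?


functional-PHP(18,16): 18 pigeons, 16 holes, 18*16 = 288 variables.
- pigeon clauses: one per pigeon -> 18 clauses
- hole clauses: 16 holes * C(18,2) = 16 * 153 -> 2448 clauses
- functional clauses: 18 pigeons * C(16,2) = 18 * 120 -> 2160 clauses
Total clauses = 18 + 2448 + 2160 = 4626

4626


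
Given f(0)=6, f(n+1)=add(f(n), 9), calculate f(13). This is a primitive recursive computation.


f(0) = 6
f(1) = add(f(0), 9) = add(6, 9) = 15
f(2) = add(f(1), 9) = add(15, 9) = 24
f(3) = add(f(2), 9) = add(24, 9) = 33
f(4) = add(f(3), 9) = add(33, 9) = 42
f(5) = add(f(4), 9) = add(42, 9) = 51
f(6) = add(f(5), 9) = add(51, 9) = 60
f(7) = add(f(6), 9) = add(60, 9) = 69
f(8) = add(f(7), 9) = add(69, 9) = 78
f(9) = add(f(8), 9) = add(78, 9) = 87
f(10) = add(f(9), 9) = add(87, 9) = 96
f(11) = add(f(10), 9) = add(96, 9) = 105
f(12) = add(f(11), 9) = add(105, 9) = 114
f(13) = add(f(12), 9) = add(114, 9) = 123


123


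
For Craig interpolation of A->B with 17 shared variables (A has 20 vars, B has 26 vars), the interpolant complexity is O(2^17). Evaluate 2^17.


Shared atoms = 17
Craig interpolant size bound = 2^17
= 131072

131072


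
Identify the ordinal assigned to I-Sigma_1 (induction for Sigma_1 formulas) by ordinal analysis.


The proof-theoretic ordinal of I-Sigma_1 (induction for Sigma_1 formulas) is a standard result in ordinal analysis.
This ordinal is the supremum of order types of primitive recursive well-orderings
that the theory can prove to be well-ordered.
For I-Sigma_1 (induction for Sigma_1 formulas), the proof-theoretic ordinal is omega^omega.

omega^omega


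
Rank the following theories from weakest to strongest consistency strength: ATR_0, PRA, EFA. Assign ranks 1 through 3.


Ordering by consistency strength:
1. EFA
2. PRA
3. ATR_0


ATR_0=3, PRA=2, EFA=1


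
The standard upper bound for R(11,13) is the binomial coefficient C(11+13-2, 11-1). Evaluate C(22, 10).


R(11,13) <= C(11+13-2, 11-1) = C(22, 10)
C(22, 10) = 22! / (10! * 12!)
= 646646

646646


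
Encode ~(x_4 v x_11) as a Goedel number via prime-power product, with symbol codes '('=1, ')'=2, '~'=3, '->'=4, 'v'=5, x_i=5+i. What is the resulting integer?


Formula: ~(x_4 v x_11)
Symbol codes: [3, 1, 9, 5, 16, 2]
Primes: [2, 3, 5, 7, 11, 13]
p_1^3 = 2^3 = 8
p_2^1 = 3^1 = 3
p_3^9 = 5^9 = 1953125
p_4^5 = 7^5 = 16807
p_5^16 = 11^16 = 45949729863572161
p_6^2 = 13^2 = 169
Product = 6117882729332000877077953125000

6117882729332000877077953125000


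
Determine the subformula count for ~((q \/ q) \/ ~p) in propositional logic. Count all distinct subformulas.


Formula: ~((q \/ q) \/ ~p)
Subformulas found:
  1. q
  2. p
  3. ~p
  4. (q \/ q)
  5. ((q \/ q) \/ ~p)
  6. ~((q \/ q) \/ ~p)
Total distinct subformulas = 6

6


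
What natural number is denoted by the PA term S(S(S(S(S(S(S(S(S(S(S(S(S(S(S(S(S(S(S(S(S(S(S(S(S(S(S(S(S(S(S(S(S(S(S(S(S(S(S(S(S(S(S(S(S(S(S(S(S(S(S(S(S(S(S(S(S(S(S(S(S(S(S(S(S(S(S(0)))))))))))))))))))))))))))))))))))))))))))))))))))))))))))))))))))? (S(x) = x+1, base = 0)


Counting successors applied to 0:
67 applications of S to 0 = 67

67


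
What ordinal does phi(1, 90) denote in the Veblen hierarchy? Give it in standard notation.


phi(1, 90):
phi(1, beta) = epsilon_beta (the beta-th epsilon number).
phi(1, 90) = epsilon_90

epsilon_90


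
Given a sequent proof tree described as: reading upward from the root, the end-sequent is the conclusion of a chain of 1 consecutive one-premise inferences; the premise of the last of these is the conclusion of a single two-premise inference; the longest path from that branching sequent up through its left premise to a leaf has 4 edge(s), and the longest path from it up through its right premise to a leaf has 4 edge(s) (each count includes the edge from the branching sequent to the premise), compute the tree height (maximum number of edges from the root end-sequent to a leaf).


Longest path through the left premise: 4 edges (measured from the branching sequent)
Longest path through the right premise: 4 edges
Height of the subtree rooted at the branching sequent: max(4, 4) = 4
The branching sequent sits 1 edges above the root (the chain of one-premise inferences), so height = 4 + 1 = 5

5


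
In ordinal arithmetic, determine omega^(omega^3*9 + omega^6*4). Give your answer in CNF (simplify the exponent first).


omega^(omega^3*9 + omega^6*4):
In ordinal addition a term is absorbed by a following term of strictly larger exponent: 3 < 6, so omega^3*9 + omega^6*4 = omega^6*4.
omega raised to a CNF ordinal is a single CNF term: Result = omega^(omega^6*4)

omega^(omega^6*4)


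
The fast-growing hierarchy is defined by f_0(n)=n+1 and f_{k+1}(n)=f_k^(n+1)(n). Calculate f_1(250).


f_1(250) = f_0^251(250)
f_0 adds 1 each time, applied 251 times.
f_1(250) = 250 + 251 = 501

501


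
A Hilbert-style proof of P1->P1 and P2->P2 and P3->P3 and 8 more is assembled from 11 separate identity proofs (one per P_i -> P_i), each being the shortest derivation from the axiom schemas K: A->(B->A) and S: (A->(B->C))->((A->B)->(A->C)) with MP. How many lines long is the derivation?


The shortest proof of A->A from K and S in the Hilbert calculus has exactly 5 lines:
(1) K instance A->((A->A)->A), (2) S instance, (3) MP on 1,2, (4) K instance A->(A->A), (5) MP on 3,4.
For 11 independent identities: 11 * 5 = 55 lines total.

55


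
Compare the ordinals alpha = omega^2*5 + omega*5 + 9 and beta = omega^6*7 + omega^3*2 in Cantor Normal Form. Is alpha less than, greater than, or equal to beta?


Compare term by term from highest exponent:
alpha = omega^2*5 + omega*5 + 9
beta = omega^6*7 + omega^3*2
Term 1: alpha has omega^2*5, beta has omega^6*7
Term 2: alpha has omega^1*5, beta has omega^3*2
Term 3: alpha has omega^0*9, beta has omega^0*0
Result: alpha < beta

alpha < beta


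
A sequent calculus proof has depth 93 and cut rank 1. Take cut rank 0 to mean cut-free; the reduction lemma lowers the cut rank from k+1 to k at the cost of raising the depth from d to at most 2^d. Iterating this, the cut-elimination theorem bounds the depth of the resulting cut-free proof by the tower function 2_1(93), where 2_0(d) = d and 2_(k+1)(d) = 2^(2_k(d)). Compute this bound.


Each rank reduction sends depth d to at most 2^d; cut rank r needs r reductions.
2_0(93) = 93
2_1(93) = 2^93 = 9903520314283042199192993792
Cut-free depth bound = 9903520314283042199192993792

9903520314283042199192993792


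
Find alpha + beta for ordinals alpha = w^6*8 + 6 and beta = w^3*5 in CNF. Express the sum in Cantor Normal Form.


Ordinal addition (w^6*8 + 6) + w^3*5:
alpha's leading term has exponent 6 > beta's exponent 3, so it survives.
alpha's tail term has exponent 0 < beta's exponent 3, so it is absorbed by beta.
In ordinal addition, any term followed by a strictly larger-exponent term is absorbed.
Result = w^6*8 + w^3*5

w^6*8 + w^3*5


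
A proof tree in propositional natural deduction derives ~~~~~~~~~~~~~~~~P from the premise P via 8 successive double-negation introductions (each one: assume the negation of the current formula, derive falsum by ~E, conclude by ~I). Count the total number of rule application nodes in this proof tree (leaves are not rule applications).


Each double-negation introduction (from C infer ~~C) uses 2 inference nodes: one ~E (C and ~C give falsum) and one ~I (discharge ~C).
8 double negations = 8 * 2 = 16 inference nodes.

16


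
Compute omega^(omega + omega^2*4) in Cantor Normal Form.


omega^(omega + omega^2*4):
In ordinal addition a term is absorbed by a following term of strictly larger exponent: 1 < 2, so omega + omega^2*4 = omega^2*4.
omega raised to a CNF ordinal is a single CNF term: Result = omega^(omega^2*4)

omega^(omega^2*4)


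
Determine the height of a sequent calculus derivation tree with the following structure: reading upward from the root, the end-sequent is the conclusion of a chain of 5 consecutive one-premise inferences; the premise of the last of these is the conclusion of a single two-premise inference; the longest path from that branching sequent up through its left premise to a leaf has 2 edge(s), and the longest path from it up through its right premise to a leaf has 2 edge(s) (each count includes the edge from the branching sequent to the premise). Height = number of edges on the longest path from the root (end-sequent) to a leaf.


Longest path through the left premise: 2 edges (measured from the branching sequent)
Longest path through the right premise: 2 edges
Height of the subtree rooted at the branching sequent: max(2, 2) = 2
The branching sequent sits 5 edges above the root (the chain of one-premise inferences), so height = 2 + 5 = 7

7


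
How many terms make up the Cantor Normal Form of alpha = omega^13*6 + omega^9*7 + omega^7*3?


CNF: omega^13*6 + omega^9*7 + omega^7*3
Count the summands separated by '+':
  term 1: omega^13*6
  term 2: omega^9*7
  term 3: omega^7*3
Total terms = 3

3


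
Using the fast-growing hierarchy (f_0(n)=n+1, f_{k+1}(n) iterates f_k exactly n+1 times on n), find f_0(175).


f_0(175) = 175 + 1 = 176

176


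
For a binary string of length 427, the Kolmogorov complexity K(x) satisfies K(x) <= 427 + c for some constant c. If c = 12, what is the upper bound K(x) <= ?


K(x) <= |x| + c = 427 + 12 = 439

439


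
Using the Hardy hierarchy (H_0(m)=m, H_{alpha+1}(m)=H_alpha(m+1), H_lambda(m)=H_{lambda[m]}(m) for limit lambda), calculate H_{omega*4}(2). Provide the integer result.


H_{omega*4}(2):
For the Hardy hierarchy, H_{omega*k}(n) = 2^k * n.
2^4 = 16.
16 * 2 = 32

32


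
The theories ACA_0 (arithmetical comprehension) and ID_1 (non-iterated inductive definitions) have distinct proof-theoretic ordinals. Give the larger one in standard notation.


Proof-theoretic ordinal of ACA_0 (arithmetical comprehension): epsilon_0
Proof-theoretic ordinal of ID_1 (non-iterated inductive definitions): psi_0(epsilon_{Omega+1})
Comparing: epsilon_0 < psi_0(epsilon_{Omega+1}).
The larger ordinal is psi_0(epsilon_{Omega+1}) (from ID_1 (non-iterated inductive definitions)).

psi_0(epsilon_{Omega+1})


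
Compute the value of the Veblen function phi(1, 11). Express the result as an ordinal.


phi(1, 11):
phi(1, beta) = epsilon_beta (the beta-th epsilon number).
phi(1, 11) = epsilon_11

epsilon_11


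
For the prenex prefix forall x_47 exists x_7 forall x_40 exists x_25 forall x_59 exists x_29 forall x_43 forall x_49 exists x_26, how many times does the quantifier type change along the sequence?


Walk the prefix and count type changes:
  position 1: forall -> exists <-- alternation
  position 2: exists -> forall <-- alternation
  position 3: forall -> exists <-- alternation
  position 4: exists -> forall <-- alternation
  position 5: forall -> exists <-- alternation
  position 6: exists -> forall <-- alternation
  position 7: forall -> forall
  position 8: forall -> exists <-- alternation
Total alternations = 7

7


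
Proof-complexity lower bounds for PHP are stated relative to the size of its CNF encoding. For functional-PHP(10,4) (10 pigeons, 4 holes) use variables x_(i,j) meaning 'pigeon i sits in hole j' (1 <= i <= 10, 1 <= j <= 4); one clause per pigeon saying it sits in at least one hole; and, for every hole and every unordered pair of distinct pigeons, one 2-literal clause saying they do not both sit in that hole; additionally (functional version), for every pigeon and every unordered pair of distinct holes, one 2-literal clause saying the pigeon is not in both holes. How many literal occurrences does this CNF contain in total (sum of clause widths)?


functional-PHP(10,4): 10 pigeons, 4 holes, 10*4 = 40 variables.
- pigeon clauses: one per pigeon -> 10 clauses of width 4 -> 40 literals
- hole clauses: 4 holes * C(10,2) = 4 * 45 -> 180 clauses of width 2 -> 360 literals
- functional clauses: 10 pigeons * C(4,2) = 10 * 6 -> 60 clauses of width 2 -> 120 literals
Total literal occurrences = 40 + 360 + 120 = 520

520


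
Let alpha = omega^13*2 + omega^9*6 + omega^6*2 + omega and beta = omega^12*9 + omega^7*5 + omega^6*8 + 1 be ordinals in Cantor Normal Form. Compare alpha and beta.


Compare term by term from highest exponent:
alpha = omega^13*2 + omega^9*6 + omega^6*2 + omega
beta = omega^12*9 + omega^7*5 + omega^6*8 + 1
Term 1: alpha has omega^13*2, beta has omega^12*9
Term 2: alpha has omega^9*6, beta has omega^7*5
Term 3: alpha has omega^6*2, beta has omega^6*8
Term 4: alpha has omega^1*1, beta has omega^0*1
Result: alpha > beta

alpha > beta


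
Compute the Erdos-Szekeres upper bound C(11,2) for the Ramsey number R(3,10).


R(3,10) <= C(3+10-2, 3-1) = C(11, 2)
C(11, 2) = 11! / (2! * 9!)
= 55

55


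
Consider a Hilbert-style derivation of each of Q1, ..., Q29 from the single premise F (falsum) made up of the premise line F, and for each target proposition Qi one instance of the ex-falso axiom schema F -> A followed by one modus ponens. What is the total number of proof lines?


Ex falso, line by line:
- 1 premise line (F)
- 29 targets, each needing 1 axiom instance (F -> Qi) + 1 MP = 2 lines: 2 * 29 = 58
Total = 1 + 58 = 59 lines.

59


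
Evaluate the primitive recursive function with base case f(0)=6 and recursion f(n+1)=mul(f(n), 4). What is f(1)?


f(0) = 6
f(1) = mul(f(0), 4) = mul(6, 4) = 24


24


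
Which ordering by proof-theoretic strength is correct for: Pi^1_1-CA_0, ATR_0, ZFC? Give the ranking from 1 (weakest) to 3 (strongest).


Ordering by consistency strength:
1. ATR_0
2. Pi^1_1-CA_0
3. ZFC


Pi^1_1-CA_0=2, ATR_0=1, ZFC=3


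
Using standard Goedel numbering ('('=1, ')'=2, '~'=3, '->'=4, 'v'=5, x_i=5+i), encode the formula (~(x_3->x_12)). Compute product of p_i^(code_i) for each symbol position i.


Formula: (~(x_3->x_12))
Symbol codes: [1, 3, 1, 8, 4, 17, 2, 2]
Primes: [2, 3, 5, 7, 11, 13, 17, 19]
p_1^1 = 2^1 = 2
p_2^3 = 3^3 = 27
p_3^1 = 5^1 = 5
p_4^8 = 7^8 = 5764801
p_5^4 = 11^4 = 14641
p_6^17 = 13^17 = 8650415919381337933
p_7^2 = 17^2 = 289
p_8^2 = 19^2 = 361
Product = 20566522204787426482014393745371609990

20566522204787426482014393745371609990


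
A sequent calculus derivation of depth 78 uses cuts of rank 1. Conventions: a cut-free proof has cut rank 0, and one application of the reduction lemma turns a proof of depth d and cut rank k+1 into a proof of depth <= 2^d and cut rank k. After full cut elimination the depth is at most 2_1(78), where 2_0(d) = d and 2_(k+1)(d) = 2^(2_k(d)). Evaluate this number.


Each rank reduction sends depth d to at most 2^d; cut rank r needs r reductions.
2_0(78) = 78
2_1(78) = 2^78 = 302231454903657293676544
Cut-free depth bound = 302231454903657293676544

302231454903657293676544


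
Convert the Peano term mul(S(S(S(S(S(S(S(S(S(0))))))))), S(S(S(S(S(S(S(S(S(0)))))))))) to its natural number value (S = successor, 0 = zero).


mul(S^9(0), S^9(0)):
S^9(0) = 9
S^9(0) = 9
9 * 9 = 81

81


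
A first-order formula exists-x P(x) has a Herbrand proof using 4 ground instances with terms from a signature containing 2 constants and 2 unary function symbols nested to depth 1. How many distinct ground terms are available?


Herbrand terms by depth:
Depth 0: 2 constants
Depth 1: 4 new terms (running total: 6)
Total distinct ground terms = 6

6


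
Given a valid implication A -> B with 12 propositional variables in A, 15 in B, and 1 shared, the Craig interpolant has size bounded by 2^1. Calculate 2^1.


Shared atoms = 1
Craig interpolant size bound = 2^1
= 2

2


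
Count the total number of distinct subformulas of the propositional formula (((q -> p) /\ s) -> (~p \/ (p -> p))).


Formula: (((q -> p) /\ s) -> (~p \/ (p -> p)))
Subformulas found:
  1. q
  2. s
  3. p
  4. ~p
  5. (p -> p)
  6. (q -> p)
  7. ((q -> p) /\ s)
  8. (~p \/ (p -> p))
  9. (((q -> p) /\ s) -> (~p \/ (p -> p)))
Total distinct subformulas = 9

9


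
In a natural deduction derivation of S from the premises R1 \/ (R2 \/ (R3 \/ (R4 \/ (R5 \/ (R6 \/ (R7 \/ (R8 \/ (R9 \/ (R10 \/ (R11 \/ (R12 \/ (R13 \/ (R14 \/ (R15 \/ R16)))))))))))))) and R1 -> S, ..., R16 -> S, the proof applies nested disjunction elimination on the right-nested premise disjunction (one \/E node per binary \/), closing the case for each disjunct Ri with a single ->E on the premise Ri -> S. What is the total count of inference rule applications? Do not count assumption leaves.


The premise R1 \/ (R2 \/ (R3 \/ (R4 \/ (R5 \/ (R6 \/ (R7 \/ (R8 \/ (R9 \/ (R10 \/ (R11 \/ (R12 \/ (R13 \/ (R14 \/ (R15 \/ R16)))))))))))))) contains 16 disjuncts, hence 15 binary \/ connectives.
- Each binary \/ is eliminated once: 15 \/E nodes.
- Each of the 16 cases Ri derives S by one ->E with Ri -> S: 16 ->E nodes.
Total = 15 + 16 = 31

31


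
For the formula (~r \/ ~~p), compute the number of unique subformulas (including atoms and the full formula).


Formula: (~r \/ ~~p)
Subformulas found:
  1. r
  2. p
  3. ~p
  4. ~r
  5. ~~p
  6. (~r \/ ~~p)
Total distinct subformulas = 6

6


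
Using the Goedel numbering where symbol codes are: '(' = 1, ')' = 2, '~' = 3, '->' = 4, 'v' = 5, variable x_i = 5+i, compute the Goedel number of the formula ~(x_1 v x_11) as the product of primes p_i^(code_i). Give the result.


Formula: ~(x_1 v x_11)
Symbol codes: [3, 1, 6, 5, 16, 2]
Primes: [2, 3, 5, 7, 11, 13]
p_1^3 = 2^3 = 8
p_2^1 = 3^1 = 3
p_3^6 = 5^6 = 15625
p_4^5 = 7^5 = 16807
p_5^16 = 11^16 = 45949729863572161
p_6^2 = 13^2 = 169
Product = 48943061834656007016623625000

48943061834656007016623625000
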